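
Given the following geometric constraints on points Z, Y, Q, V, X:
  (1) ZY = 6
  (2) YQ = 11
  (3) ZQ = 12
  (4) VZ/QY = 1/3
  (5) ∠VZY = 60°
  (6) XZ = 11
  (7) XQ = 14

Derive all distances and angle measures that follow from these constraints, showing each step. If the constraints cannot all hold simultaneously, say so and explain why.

The constraints are consistent.

From the given relations:
  VZ = 1/3·QY = 1/3·11 ≈ 3.67

Step 1: From YZ = 6, ZV = 3.67, and ∠YZV = 60°, by the law of cosines:
  YV² = YZ² + ZV² - 2·YZ·ZV·cos(60°) = 36 + 13.44 - 22 = 27.44
  YV ≈ 5.24

Step 2: From ZQ = 12, ZX = 11, QX = 14, by the inverse law of cosines:
  cos(∠QZX) = (ZQ² + ZX² - QX²) / (2·ZQ·ZX)
  ∠QZX = 74.85°

Step 3: From ZQ = 12, ZY = 6, QY = 11, by the inverse law of cosines:
  cos(∠QZY) = (ZQ² + ZY² - QY²) / (2·ZQ·ZY)
  ∠QZY = 65.81°

Step 4: From YQ = 11, YZ = 6, QZ = 12, by the inverse law of cosines:
  cos(∠QYZ) = (YQ² + YZ² - QZ²) / (2·YQ·YZ)
  ∠QYZ = 84.35°

Step 5: From QX = 14, QZ = 12, XZ = 11, by the inverse law of cosines:
  cos(∠XQZ) = (QX² + QZ² - XZ²) / (2·QX·QZ)
  ∠XQZ = 49.32°

Step 6: From QY = 11, QZ = 12, YZ = 6, by the inverse law of cosines:
  cos(∠YQZ) = (QY² + QZ² - YZ²) / (2·QY·QZ)
  ∠YQZ = 29.84°

Step 7: From XQ = 14, XZ = 11, QZ = 12, by the inverse law of cosines:
  cos(∠QXZ) = (XQ² + XZ² - QZ²) / (2·XQ·XZ)
  ∠QXZ = 55.83°

Step 8: From YV = 5.24, YZ = 6, VZ = 3.67, by the inverse law of cosines:
  cos(∠VYZ) = (YV² + YZ² - VZ²) / (2·YV·YZ)
  ∠VYZ = 37.31°

Step 9: From VY = 5.24, VZ = 3.67, YZ = 6, by the inverse law of cosines:
  cos(∠YVZ) = (VY² + VZ² - YZ²) / (2·VY·VZ)
  ∠YVZ = 82.69°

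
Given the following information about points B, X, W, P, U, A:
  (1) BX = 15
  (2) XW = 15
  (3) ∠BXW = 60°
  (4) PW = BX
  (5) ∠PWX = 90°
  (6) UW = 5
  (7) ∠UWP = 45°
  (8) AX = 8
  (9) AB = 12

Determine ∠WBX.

Step 1: By the law of cosines on triangle BXW: BW² = 15² + 15² − 2·15·15·cos(60°) = 225, so BW = 15.
Step 2: By the inverse law of cosines on triangle WBX: cos(∠WBX) = (15² + 15² − 15²) / (2·15·15) = 225/450 = 0.5, so ∠WBX = 60°.

Therefore, the measure of angle ∠WBX = 60°.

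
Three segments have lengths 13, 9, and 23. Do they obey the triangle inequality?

The longest side is 23. The other two sides sum to 9 + 13 = 22.
Since 22 ≤ 23, the two shorter sides cannot reach around to close the triangle.

No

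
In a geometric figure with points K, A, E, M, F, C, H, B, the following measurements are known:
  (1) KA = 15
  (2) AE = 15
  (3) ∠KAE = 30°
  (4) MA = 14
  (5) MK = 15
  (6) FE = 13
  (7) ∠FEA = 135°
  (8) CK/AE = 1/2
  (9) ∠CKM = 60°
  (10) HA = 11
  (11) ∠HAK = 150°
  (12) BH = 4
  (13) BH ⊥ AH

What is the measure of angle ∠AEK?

Step 1: By the law of cosines on triangle EAK: EK² = 15² + 15² − 2·15·15·cos(30°) = 60.29, so EK ≈ 7.76.
Step 2: By the inverse law of cosines on triangle AEK: cos(∠AEK) = (15² + 7.76² − 15²) / (2·15·7.76) = 60.29/232.94 = 0.2588, so ∠AEK = 75°.

Therefore, the measure of angle ∠AEK = 75°.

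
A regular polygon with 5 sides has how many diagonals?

Total line segments between 5 vertices = C(5,2) = 10.
Subtract the 5 sides: 10 - 5 = 5 diagonals.

5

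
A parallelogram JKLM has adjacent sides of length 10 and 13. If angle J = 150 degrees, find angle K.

In a parallelogram, consecutive angles are supplementary (sum to 180°).
angle K = 180 - angle J
angle K = 180 - 150
angle K = 30 degrees

30 degrees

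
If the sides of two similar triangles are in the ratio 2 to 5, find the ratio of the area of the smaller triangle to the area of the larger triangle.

Area scales with the square of linear dimensions. If every length is multiplied by 2/5, then the area is multiplied by (2/5)^2 = 4/25.
The area ratio is 4:25.

4:25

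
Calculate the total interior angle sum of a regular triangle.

The sum of interior angles of an n-sided polygon is (n - 2) * 180.
For n = 3: (3 - 2) * 180 = 1 * 180 = 180 degrees.

180 degrees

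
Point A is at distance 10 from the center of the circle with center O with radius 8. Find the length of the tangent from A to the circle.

The tangent, radius, and line from the external point to the center form a right triangle.
The right angle is where the tangent meets the radius.
By the Pythagorean theorem: tangent² + 8² = 10²
tangent² = 100 - 64 = 36
tangent = 6

6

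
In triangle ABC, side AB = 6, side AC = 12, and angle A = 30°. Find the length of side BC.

When two sides and the included angle are known, the law of cosines gives the third side.
c^2 = a^2 + b^2 - 2ab cos(C) generalizes the Pythagorean theorem to non-right triangles.
Here: BC^2 = 36 + 144 - 144*(sqrt(3)/2) = 180 - 72*sqrt(3)
BC = 6*sqrt(5 - 2*sqrt(3))

6*sqrt(5 - 2*sqrt(3))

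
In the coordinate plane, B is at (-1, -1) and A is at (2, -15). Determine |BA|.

d = sqrt((2 - -1)^2 + (-15 - -1)^2)
d = sqrt(3^2 + -14^2)
d = sqrt(9 + 196)
d = sqrt(205)

sqrt(205)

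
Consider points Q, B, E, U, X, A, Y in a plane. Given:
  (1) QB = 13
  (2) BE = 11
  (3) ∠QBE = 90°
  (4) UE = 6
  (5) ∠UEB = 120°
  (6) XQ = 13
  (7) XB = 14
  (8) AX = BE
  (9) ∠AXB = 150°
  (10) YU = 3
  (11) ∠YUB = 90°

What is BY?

Step 1: By the law of cosines on triangle UEB: UB² = 6² + 11² − 2·6·11·cos(120°) = 223, so UB ≈ 14.93.
Step 2: By the law of cosines on triangle BUY: BY² = 14.93² + 3² − 2·14.93·3·cos(90°) = 232, so BY = 2·√58.

Therefore, the length of BY = 2·√58.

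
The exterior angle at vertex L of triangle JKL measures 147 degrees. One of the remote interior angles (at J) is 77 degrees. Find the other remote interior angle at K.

The exterior angle theorem states that an exterior angle equals the sum of the two non-adjacent interior angles.
So 147 = 77 + angle K, which gives angle K = 147 - 77 = 70 degrees.

70 degrees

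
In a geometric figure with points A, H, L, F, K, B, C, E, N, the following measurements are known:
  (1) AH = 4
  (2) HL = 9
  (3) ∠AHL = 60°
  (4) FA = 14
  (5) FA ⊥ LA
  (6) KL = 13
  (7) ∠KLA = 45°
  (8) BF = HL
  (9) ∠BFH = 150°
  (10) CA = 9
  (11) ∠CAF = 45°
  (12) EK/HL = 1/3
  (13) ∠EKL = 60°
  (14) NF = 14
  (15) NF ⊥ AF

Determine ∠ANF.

Step 1: By the law of cosines on triangle NFA: NA² = 14² + 14² − 2·14·14·cos(90°) = 392, so NA = 14·√2.
Step 2: By the inverse law of cosines on triangle ANF: cos(∠ANF) = ((14·√2)² + 14² − 14²) / (2·14·√2·14) = 392/554.37 = 0.7071, so ∠ANF = 45°.

Therefore, the measure of angle ∠ANF = 45°.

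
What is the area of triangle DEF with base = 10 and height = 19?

A triangle's area is half the area of a rectangle with the same base and height.
Area = (1/2) * 10 * 19 = 95.

95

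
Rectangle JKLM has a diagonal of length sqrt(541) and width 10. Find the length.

Using the Pythagorean theorem: d^2 = a^2 + b^2
b^2 = d^2 - a^2
b^2 = 541 - 100
b^2 = 441
b = sqrt(441) = 21

21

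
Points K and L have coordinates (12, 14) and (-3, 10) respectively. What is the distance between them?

The horizontal distance is |-3 - 12| = 15 and the vertical distance is |10 - 14| = 4.
By the Pythagorean theorem, d = sqrt(15^2 + 4^2) = sqrt(241).

sqrt(241)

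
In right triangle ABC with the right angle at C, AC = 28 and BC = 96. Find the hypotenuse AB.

In a right triangle, the square of the hypotenuse equals the sum of the squares of the two legs.
The legs are 28 and 96, so the hypotenuse = sqrt(784 + 9216) = sqrt(10000) = 100.

100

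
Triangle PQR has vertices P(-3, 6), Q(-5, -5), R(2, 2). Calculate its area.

The Shoelace formula computes the area from vertex coordinates by summing cross products.
For vertices (-3,6), (-5,-5), (2,2):
Signed sum = -3*-5 - -5*6 + -5*2 - 2*-5 + 2*6 - -3*2
= 45 + 0 + 18 = 63
Area = (1/2)|63| = 63/2.

63/2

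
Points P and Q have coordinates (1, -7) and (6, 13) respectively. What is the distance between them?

The horizontal distance is |6 - 1| = 5 and the vertical distance is |13 - -7| = 20.
By the Pythagorean theorem, d = sqrt(5^2 + 20^2) = sqrt(425) = 5*sqrt(17).

5*sqrt(17)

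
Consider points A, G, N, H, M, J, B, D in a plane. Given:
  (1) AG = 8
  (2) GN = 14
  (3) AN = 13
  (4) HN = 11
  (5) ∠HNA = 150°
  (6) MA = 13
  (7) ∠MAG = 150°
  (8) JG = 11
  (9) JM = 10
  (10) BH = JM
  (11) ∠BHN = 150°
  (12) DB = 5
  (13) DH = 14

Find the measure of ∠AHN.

Step 1: By the law of cosines on triangle HNA: HA² = 11² + 13² − 2·11·13·cos(150°) = 537.68, so HA ≈ 23.19.
Step 2: By the inverse law of cosines on triangle AHN: cos(∠AHN) = (23.19² + 11² − 13²) / (2·23.19·11) = 489.68/510.14 = 0.9599, so ∠AHN = 16.28°.

Therefore, the measure of angle ∠AHN = 16.28°.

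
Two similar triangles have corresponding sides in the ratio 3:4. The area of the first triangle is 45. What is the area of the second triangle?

For similar figures, the area ratio equals the square of the side ratio.
Side ratio (the first triangle to the second triangle) = 3:4, so area ratio = 3^2:4^2 = 9:16.
If the area of the first triangle is 45, then the area of the second triangle = 45 * (16/9) = 80.

80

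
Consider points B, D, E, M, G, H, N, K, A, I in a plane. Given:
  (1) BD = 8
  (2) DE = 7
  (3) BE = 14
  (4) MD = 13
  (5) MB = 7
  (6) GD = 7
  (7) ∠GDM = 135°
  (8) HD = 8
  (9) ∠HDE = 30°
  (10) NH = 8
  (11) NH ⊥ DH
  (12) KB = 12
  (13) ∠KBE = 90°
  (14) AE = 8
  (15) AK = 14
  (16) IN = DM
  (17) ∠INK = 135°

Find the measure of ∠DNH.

Step 1: By the law of cosines on triangle NHD: ND² = 8² + 8² − 2·8·8·cos(90°) = 128, so ND = 8·√2.
Step 2: By the inverse law of cosines on triangle DNH: cos(∠DNH) = ((8·√2)² + 8² − 8²) / (2·8·√2·8) = 128/181.02 = 0.7071, so ∠DNH = 45°.

Therefore, the measure of angle ∠DNH = 45°.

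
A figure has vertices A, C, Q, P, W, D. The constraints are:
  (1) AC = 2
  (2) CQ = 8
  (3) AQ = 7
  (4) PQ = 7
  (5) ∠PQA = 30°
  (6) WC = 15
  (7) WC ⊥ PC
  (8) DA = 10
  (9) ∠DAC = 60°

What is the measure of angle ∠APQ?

Step 1: By the law of cosines on triangle PQA: PA² = 7² + 7² − 2·7·7·cos(30°) = 13.13, so PA ≈ 3.62.
Step 2: By the inverse law of cosines on triangle APQ: cos(∠APQ) = (3.62² + 7² − 7²) / (2·3.62·7) = 13.13/50.73 = 0.2588, so ∠APQ = 75°.

Therefore, the measure of angle ∠APQ = 75°.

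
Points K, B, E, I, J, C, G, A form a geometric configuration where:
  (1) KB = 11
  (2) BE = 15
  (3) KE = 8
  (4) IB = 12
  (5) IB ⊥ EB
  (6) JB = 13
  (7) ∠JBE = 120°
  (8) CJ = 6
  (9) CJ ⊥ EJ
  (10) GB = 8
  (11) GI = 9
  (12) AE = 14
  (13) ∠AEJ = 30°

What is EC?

Step 1: By the law of cosines on triangle EBJ: EJ² = 15² + 13² − 2·15·13·cos(120°) = 589, so EJ ≈ 24.27.
Step 2: By the law of cosines on triangle EJC: EC² = 24.27² + 6² − 2·24.27·6·cos(90°) = 625, so EC = 25.

Therefore, the length of EC = 25.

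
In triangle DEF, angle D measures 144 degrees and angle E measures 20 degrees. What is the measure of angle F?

Let angle F = x. Then 144 + 20 + x = 180.
x = 180 - 164 = 16 degrees.

16 degrees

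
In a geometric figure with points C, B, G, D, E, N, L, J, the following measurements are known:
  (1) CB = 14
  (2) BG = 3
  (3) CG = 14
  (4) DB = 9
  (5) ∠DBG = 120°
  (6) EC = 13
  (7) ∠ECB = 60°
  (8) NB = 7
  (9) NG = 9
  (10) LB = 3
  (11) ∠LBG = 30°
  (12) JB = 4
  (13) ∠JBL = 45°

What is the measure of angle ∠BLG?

Step 1: By the law of cosines on triangle LBG: LG² = 3² + 3² − 2·3·3·cos(30°) = 2.41, so LG ≈ 1.55.
Step 2: By the inverse law of cosines on triangle BLG: cos(∠BLG) = (3² + 1.55² − 3²) / (2·3·1.55) = 2.41/9.32 = 0.2588, so ∠BLG = 75°.

Therefore, the measure of angle ∠BLG = 75°.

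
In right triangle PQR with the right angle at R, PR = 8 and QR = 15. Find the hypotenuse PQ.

By the Pythagorean theorem: PQ^2 = PR^2 + QR^2
PQ^2 = 8^2 + 15^2 = 64 + 225 = 289
PQ = sqrt(289) = 17

17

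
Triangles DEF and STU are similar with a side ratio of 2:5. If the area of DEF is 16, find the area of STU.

The ratio of areas of similar triangles = (side ratio)^2.
Side ratio = 2:5, so area ratio = 4:25.
Area of STU / Area of DEF = 25/4
Area of STU = 16 * 25/4 = 100

100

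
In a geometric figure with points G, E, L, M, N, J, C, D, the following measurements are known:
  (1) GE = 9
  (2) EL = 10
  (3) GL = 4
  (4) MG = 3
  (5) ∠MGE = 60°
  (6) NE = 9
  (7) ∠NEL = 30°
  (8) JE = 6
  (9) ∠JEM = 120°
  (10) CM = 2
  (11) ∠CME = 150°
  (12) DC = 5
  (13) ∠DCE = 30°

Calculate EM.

Step 1: By the law of cosines on triangle EGM: EM² = 9² + 3² − 2·9·3·cos(60°) = 63, so EM = 3·√7.

Therefore, the length of EM = 3·√7.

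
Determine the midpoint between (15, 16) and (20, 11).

M = ((x₁ + x₂)/2, (y₁ + y₂)/2)
= ((15 + 20)/2, (16 + 11)/2)
= (35/2, 27/2) = (35/2, 27/2)

(35/2, 27/2)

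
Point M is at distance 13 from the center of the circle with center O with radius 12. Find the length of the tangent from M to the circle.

Let T be the point of tangency. Then OT ⊥ MT (radius ⊥ tangent).
In right triangle OTM: OM² = OT² + MT²
13² = 12² + MT²
MT² = 25, MT = 5

5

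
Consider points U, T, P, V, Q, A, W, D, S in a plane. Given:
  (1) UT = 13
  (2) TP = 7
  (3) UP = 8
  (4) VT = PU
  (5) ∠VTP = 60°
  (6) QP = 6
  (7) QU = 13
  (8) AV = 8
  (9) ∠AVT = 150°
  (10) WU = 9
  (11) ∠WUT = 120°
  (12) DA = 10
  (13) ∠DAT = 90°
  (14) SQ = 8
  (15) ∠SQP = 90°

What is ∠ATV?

From the given relations: VT = PU = 8.
Step 1: By the law of cosines on triangle TVA: TA² = 8² + 8² − 2·8·8·cos(150°) = 238.85, so TA ≈ 15.45.
Step 2: By the inverse law of cosines on triangle ATV: cos(∠ATV) = (15.45² + 8² − 8²) / (2·15.45·8) = 238.85/247.28 = 0.9659, so ∠ATV = 15°.

Therefore, the measure of angle ∠ATV = 15°.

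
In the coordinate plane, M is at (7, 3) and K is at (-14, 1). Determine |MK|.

d = sqrt((-21)^2 + (-2)^2) = sqrt(445)

sqrt(445)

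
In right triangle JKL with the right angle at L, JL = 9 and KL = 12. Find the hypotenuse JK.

In a right triangle, the square of the hypotenuse equals the sum of the squares of the two legs.
The legs are 9 and 12, so the hypotenuse = sqrt(81 + 144) = sqrt(225) = 15.

15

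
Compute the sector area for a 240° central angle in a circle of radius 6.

Sector area = πr² × θ/360
= π × 6² × 2/3
= π × 36 × 2/3
= 24*pi

24*pi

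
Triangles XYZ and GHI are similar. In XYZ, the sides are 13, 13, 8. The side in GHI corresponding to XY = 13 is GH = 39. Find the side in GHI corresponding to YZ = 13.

Since the triangles are similar, the ratio of corresponding sides is constant.
Scale factor k = GH / XY = 39 / 13 = 3
HI = k * YZ = 3 * 13 = 39

39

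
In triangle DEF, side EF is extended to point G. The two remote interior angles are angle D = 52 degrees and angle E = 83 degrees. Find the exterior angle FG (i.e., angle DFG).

By the exterior angle theorem, an exterior angle of a triangle equals the sum of the two remote interior angles.
Exterior angle = angle D + angle E
Exterior angle = 52 + 83 = 135 degrees

135 degrees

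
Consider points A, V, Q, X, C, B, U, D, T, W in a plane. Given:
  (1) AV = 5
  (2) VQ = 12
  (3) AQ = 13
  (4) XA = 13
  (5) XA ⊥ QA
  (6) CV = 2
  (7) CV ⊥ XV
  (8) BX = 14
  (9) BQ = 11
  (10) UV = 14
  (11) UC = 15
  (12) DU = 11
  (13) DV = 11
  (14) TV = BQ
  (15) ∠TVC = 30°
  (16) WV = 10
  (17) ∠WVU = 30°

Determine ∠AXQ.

Step 1: By the law of cosines on triangle XAQ: XQ² = 13² + 13² − 2·13·13·cos(90°) = 338, so XQ = 13·√2.
Step 2: By the inverse law of cosines on triangle AXQ: cos(∠AXQ) = (13² + (13·√2)² − 13²) / (2·13·13·√2) = 338/478 = 0.7071, so ∠AXQ = 45°.

Therefore, the measure of angle ∠AXQ = 45°.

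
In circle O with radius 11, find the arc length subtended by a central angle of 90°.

The full circumference is 2πr = 2π(11) = 22*pi.
The arc spans 90° out of 360°, which is a fraction of 1/4.
Arc length = 22*pi × 1/4 = 11*pi/2.

11*pi/2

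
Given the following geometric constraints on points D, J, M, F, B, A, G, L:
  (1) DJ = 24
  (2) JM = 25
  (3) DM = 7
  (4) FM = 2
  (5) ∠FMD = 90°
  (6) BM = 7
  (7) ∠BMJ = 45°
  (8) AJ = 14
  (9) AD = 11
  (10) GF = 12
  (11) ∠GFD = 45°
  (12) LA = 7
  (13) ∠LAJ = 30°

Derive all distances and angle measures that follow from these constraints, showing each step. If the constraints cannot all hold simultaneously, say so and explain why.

The constraints are consistent.

Step 1: From DM = 7, MF = 2, and ∠DMF = 90°, by the law of cosines:
  DF² = DM² + MF² - 2·DM·MF·cos(90°) = 49 + 4 - 0 = 53
  DF = √53

Step 2: From JM = 25, MB = 7, and ∠JMB = 45°, by the law of cosines:
  JB² = JM² + MB² - 2·JM·MB·cos(45°) = 625 + 49 - 247.5 = 426.5
  JB ≈ 20.65

Step 3: From JA = 14, AL = 7, and ∠JAL = 30°, by the law of cosines:
  JL² = JA² + AL² - 2·JA·AL·cos(30°) = 196 + 49 - 169.7 = 75.26
  JL ≈ 8.68

Step 4: From DA = 11, DJ = 24, AJ = 14, by the inverse law of cosines:
  cos(∠ADJ) = (DA² + DJ² - AJ²) / (2·DA·DJ)
  ∠ADJ = 18.4°

Step 5: From DJ = 24, DM = 7, JM = 25, by the inverse law of cosines:
  cos(∠JDM) = (DJ² + DM² - JM²) / (2·DJ·DM)
  ∠JDM = 90°

Step 6: From JA = 14, JD = 24, AD = 11, by the inverse law of cosines:
  cos(∠AJD) = (JA² + JD² - AD²) / (2·JA·JD)
  ∠AJD = 14.36°

Step 7: From JD = 24, JM = 25, DM = 7, by the inverse law of cosines:
  cos(∠DJM) = (JD² + JM² - DM²) / (2·JD·JM)
  ∠DJM = 16.26°

Step 8: From MD = 7, MJ = 25, DJ = 24, by the inverse law of cosines:
  cos(∠DMJ) = (MD² + MJ² - DJ²) / (2·MD·MJ)
  ∠DMJ = 73.74°

Step 9: From AD = 11, AJ = 14, DJ = 24, by the inverse law of cosines:
  cos(∠DAJ) = (AD² + AJ² - DJ²) / (2·AD·AJ)
  ∠DAJ = 147.24°

Step 10: From DF = √53, FG = 12, and ∠DFG = 45°, by the law of cosines:
  DG² = DF² + FG² - 2·DF·FG·cos(45°) = 53 + 144 - 123.5 = 73.45
  DG ≈ 8.57

Step 11: From DF = √53, DM = 7, FM = 2, by the inverse law of cosines:
  cos(∠FDM) = (DF² + DM² - FM²) / (2·DF·DM)
  ∠FDM = 15.95°

Step 12: From JA = 14, JL = 8.68, AL = 7, by the inverse law of cosines:
  cos(∠AJL) = (JA² + JL² - AL²) / (2·JA·JL)
  ∠AJL = 23.79°

Step 13: From JB = 20.65, JM = 25, BM = 7, by the inverse law of cosines:
  cos(∠BJM) = (JB² + JM² - BM²) / (2·JB·JM)
  ∠BJM = 13.87°

Step 14: From FD = √53, FM = 2, DM = 7, by the inverse law of cosines:
  cos(∠DFM) = (FD² + FM² - DM²) / (2·FD·FM)
  ∠DFM = 74.05°

Step 15: From BJ = 20.65, BM = 7, JM = 25, by the inverse law of cosines:
  cos(∠JBM) = (BJ² + BM² - JM²) / (2·BJ·BM)
  ∠JBM = 121.13°

Step 16: From LA = 7, LJ = 8.68, AJ = 14, by the inverse law of cosines:
  cos(∠ALJ) = (LA² + LJ² - AJ²) / (2·LA·LJ)
  ∠ALJ = 126.21°

Step 17: From DF = √53, DG = 8.57, FG = 12, by the inverse law of cosines:
  cos(∠FDG) = (DF² + DG² - FG²) / (2·DF·DG)
  ∠FDG = 98.08°

Step 18: From GD = 8.57, GF = 12, DF = √53, by the inverse law of cosines:
  cos(∠DGF) = (GD² + GF² - DF²) / (2·GD·GF)
  ∠DGF = 36.92°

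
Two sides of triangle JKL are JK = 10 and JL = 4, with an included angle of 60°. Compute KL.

Law of cosines: KL^2 = 10^2 + 4^2 - 2(10)(4)cos(60°) = 76, so KL = 2*sqrt(19).

2*sqrt(19)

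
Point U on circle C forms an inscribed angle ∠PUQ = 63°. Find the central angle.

By the inscribed angle theorem, the central angle is twice the inscribed angle.
Central angle = 2 × 63° = 126°

126°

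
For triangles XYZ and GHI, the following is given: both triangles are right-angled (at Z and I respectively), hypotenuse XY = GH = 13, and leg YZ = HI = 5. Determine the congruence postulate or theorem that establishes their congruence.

The given information provides:
both triangles are right-angled (at Z and I respectively), hypotenuse XY = GH = 13, and leg YZ = HI = 5
This matches the HL congruence theorem.
The hypotenuse and one leg of two right triangles are equal (Hypotenuse-Leg).

HL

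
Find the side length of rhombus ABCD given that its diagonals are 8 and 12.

Half-diagonals are 4 and 6. side = sqrt(4^2 + 6^2) = sqrt(52) = 2*sqrt(13)

2*sqrt(13)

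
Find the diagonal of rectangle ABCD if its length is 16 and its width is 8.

Using the Pythagorean theorem:
d² = 16² + 8² = 256 + 64 = 320
d = sqrt(320) = 8*sqrt(5)

8*sqrt(5)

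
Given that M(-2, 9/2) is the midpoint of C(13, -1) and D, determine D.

Using the midpoint formula: M = ((x1 + x2)/2, (y1 + y2)/2)
We know M = (-2, 9/2) and C = (13, -1)
For x: -2 = (13 + x2)/2, so x2 = 2*-2 - 13 = -17
For y: 9/2 = (-1 + y2)/2, so y2 = 2*9/2 - -1 = 10
D = (-17, 10)

(-17, 10)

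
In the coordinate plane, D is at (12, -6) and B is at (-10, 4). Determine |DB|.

The horizontal distance is |-10 - 12| = 22 and the vertical distance is |4 - -6| = 10.
By the Pythagorean theorem, d = sqrt(22^2 + 10^2) = sqrt(584) = 2*sqrt(146).

2*sqrt(146)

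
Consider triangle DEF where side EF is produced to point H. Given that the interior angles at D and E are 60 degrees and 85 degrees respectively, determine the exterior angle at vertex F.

By the exterior angle theorem, an exterior angle of a triangle equals the sum of the two remote interior angles.
Exterior angle = angle D + angle E
Exterior angle = 60 + 85 = 145 degrees

145 degrees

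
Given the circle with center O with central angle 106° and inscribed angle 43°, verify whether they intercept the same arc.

By the inscribed angle theorem, the inscribed angle for a central angle of 106° should be 106° / 2 = 53°.
The given inscribed angle is 43°, which does not equal 53°.
Therefore, no, they do not correspond to the same arc.

No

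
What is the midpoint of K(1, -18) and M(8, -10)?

The midpoint is the average of the coordinates:
x: (1 + 8)/2 = 9/2
y: (-18 + -10)/2 = -14
Midpoint = (9/2, -14)

(9/2, -14)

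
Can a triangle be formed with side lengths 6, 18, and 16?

Sort the sides: 6, 16, 18.
It suffices to check that the sum of the two smallest exceeds the largest:
6 + 16 = 22 > 18. ✓
Yes, a valid triangle can be formed.

Yes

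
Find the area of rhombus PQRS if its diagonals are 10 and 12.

The diagonals of a rhombus divide it into four right triangles.
Each triangle has legs 10/ 2 = 5 and 12/2 = 6, so each has area (1/2)*5*6 = 15.
Four such triangles give total area = (d1 * d2) / 2 = 60.

60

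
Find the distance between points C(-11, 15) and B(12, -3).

The horizontal distance is |12 - -11| = 23 and the vertical distance is |-3 - 15| = 18.
By the Pythagorean theorem, d = sqrt(23^2 + 18^2) = sqrt(853).

sqrt(853)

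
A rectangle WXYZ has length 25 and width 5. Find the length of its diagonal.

d = sqrt(25^2 + 5^2) = sqrt(650) = 5*sqrt(26)

5*sqrt(26)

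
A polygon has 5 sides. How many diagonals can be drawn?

The number of diagonals in an n-gon is n(n - 3)/2.
For n = 5: 5(5 - 3)/2 = 5 × 2 / 2 = 5.

5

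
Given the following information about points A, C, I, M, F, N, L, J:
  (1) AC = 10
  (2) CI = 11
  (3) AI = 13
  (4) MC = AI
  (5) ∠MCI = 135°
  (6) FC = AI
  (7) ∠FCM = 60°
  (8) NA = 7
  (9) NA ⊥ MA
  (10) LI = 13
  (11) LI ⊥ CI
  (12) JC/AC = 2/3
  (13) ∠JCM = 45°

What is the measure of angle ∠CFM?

From the given relations: FC = AI = 13; MC = AI = 13.
Step 1: By the law of cosines on triangle FCM: FM² = 13² + 13² − 2·13·13·cos(60°) = 169, so FM = 13.
Step 2: By the inverse law of cosines on triangle CFM: cos(∠CFM) = (13² + 13² − 13²) / (2·13·13) = 169/338 = 0.5, so ∠CFM = 60°.

Therefore, the measure of angle ∠CFM = 60°.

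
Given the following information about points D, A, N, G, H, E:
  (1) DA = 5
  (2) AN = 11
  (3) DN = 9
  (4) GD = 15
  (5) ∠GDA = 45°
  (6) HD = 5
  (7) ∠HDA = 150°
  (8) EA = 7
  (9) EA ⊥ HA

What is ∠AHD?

Step 1: By the law of cosines on triangle HDA: HA² = 5² + 5² − 2·5·5·cos(150°) = 93.3, so HA ≈ 9.66.
Step 2: By the inverse law of cosines on triangle AHD: cos(∠AHD) = (9.66² + 5² − 5²) / (2·9.66·5) = 93.3/96.59 = 0.9659, so ∠AHD = 15°.

Therefore, the measure of angle ∠AHD = 15°.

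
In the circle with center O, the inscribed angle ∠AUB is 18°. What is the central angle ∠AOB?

The inscribed angle theorem states that a central angle is always twice any inscribed angle that subtends the same arc.
Since the inscribed angle is 18°, the central angle = 2 × 18° = 36°.

36°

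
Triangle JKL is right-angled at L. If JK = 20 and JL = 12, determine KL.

Rearranging the Pythagorean theorem to solve for the unknown leg:
leg^2 = hypotenuse^2 - known_leg^2 = 400 - 144 = 256
leg = sqrt(256) = 16.

16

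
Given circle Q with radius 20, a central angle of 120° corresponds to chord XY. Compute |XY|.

Chord length = 2r sin(θ/2)
= 2 × 20 × sin(120°/2)
= 2 × 20 × sin(60°)
= 20*sqrt(3)

20*sqrt(3)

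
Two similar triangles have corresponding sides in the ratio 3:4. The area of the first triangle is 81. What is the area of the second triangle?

Area ratio = (3/4)^2 = 9/16. Area of the second triangle = 81 * 16/9 = 144.

144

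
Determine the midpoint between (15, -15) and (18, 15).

M = ((x₁ + x₂)/2, (y₁ + y₂)/2)
= ((15 + 18)/2, (-15 + 15)/2)
= (33/2, 0/2) = (33/2, 0)

(33/2, 0)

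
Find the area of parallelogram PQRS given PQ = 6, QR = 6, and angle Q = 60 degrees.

The area of a parallelogram equals the product of two adjacent sides times the sine of the included angle.
This is because the height equals 6 * sin(60°) = 3*sqrt(3).
Area = 6 * 3*sqrt(3) = 18*sqrt(3)

18*sqrt(3)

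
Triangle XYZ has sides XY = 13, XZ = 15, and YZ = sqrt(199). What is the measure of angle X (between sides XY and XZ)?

By the inverse law of cosines: cos(X) = (XY² + XZ² - YZ²) / (2 × XY × XZ)
cos(X) = (13² + 15² - (sqrt(199))²) / (2 × 13 × 15)
cos(X) = (169 + 225 - (199)) / 390
cos(X) = 1/2
X = arccos(1/2) = 60°

60°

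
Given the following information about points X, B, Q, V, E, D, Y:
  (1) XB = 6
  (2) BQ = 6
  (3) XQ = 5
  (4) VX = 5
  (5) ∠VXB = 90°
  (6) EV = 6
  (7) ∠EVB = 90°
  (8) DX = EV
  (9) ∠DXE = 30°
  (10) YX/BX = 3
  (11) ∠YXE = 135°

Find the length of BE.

Step 1: By the law of cosines on triangle BXV: BV² = 6² + 5² − 2·6·5·cos(90°) = 61, so BV = √61.
Step 2: By the law of cosines on triangle BVE: BE² = √61² + 6² − 2·√61·6·cos(90°) = 97, so BE = √97.

Therefore, the length of BE = √97.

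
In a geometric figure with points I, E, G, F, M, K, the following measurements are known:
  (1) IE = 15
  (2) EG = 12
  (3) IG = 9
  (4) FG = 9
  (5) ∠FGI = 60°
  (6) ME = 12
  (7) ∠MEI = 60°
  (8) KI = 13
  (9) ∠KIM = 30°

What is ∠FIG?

Step 1: By the law of cosines on triangle IGF: IF² = 9² + 9² − 2·9·9·cos(60°) = 81, so IF = 9.
Step 2: By the inverse law of cosines on triangle FIG: cos(∠FIG) = (9² + 9² − 9²) / (2·9·9) = 81/162 = 0.5, so ∠FIG = 60°.

Therefore, the measure of angle ∠FIG = 60°.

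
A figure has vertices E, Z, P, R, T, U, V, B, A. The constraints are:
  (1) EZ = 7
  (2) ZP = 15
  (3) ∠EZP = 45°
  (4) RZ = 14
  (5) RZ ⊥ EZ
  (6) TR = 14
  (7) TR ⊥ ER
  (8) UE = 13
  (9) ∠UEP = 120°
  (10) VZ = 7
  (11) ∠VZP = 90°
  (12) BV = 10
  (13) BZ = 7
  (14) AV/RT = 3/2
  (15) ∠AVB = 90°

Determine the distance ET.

Step 1: By the law of cosines on triangle EZR: ER² = 7² + 14² − 2·7·14·cos(90°) = 245, so ER = 7·√5.
Step 2: By the law of cosines on triangle ERT: ET² = (7·√5)² + 14² − 2·7·√5·14·cos(90°) = 441, so ET = 21.

Therefore, the length of ET = 21.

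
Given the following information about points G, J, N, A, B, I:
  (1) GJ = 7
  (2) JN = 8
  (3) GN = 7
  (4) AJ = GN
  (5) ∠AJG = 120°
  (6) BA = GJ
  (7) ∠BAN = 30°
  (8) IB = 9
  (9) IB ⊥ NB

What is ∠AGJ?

From the given relations: AJ = GN = 7.
Step 1: By the law of cosines on triangle GJA: GA² = 7² + 7² − 2·7·7·cos(120°) = 147, so GA = 7·√3.
Step 2: By the inverse law of cosines on triangle AGJ: cos(∠AGJ) = ((7·√3)² + 7² − 7²) / (2·7·√3·7) = 147/169.74 = 0.866, so ∠AGJ = 30°.

Therefore, the measure of angle ∠AGJ = 30°.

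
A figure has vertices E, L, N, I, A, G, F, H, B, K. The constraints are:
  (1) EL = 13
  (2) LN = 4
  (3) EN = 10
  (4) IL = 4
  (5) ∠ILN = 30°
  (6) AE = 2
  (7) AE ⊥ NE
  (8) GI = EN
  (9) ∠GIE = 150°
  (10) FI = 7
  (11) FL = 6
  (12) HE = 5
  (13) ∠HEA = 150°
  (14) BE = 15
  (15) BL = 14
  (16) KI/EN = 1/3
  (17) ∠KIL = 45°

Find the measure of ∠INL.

Step 1: By the law of cosines on triangle NLI: NI² = 4² + 4² − 2·4·4·cos(30°) = 4.29, so NI ≈ 2.07.
Step 2: By the inverse law of cosines on triangle INL: cos(∠INL) = (2.07² + 4² − 4²) / (2·2.07·4) = 4.29/16.56 = 0.2588, so ∠INL = 75°.

Therefore, the measure of angle ∠INL = 75°.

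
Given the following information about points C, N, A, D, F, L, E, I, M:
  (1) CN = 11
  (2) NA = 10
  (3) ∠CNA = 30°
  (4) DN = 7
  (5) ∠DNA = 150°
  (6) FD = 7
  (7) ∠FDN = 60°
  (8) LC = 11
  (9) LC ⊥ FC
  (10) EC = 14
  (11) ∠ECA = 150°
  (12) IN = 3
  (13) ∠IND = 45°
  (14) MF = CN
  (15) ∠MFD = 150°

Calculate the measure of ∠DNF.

Step 1: By the law of cosines on triangle NDF: NF² = 7² + 7² − 2·7·7·cos(60°) = 49, so NF = 7.
Step 2: By the inverse law of cosines on triangle DNF: cos(∠DNF) = (7² + 7² − 7²) / (2·7·7) = 49/98 = 0.5, so ∠DNF = 60°.

Therefore, the measure of angle ∠DNF = 60°.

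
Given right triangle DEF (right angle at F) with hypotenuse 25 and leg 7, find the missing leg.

EF = sqrt(25^2 - 7^2) = sqrt(576) = 24

24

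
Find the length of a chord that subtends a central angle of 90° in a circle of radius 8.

Drop a perpendicular from the center to the chord, bisecting both the chord and the central angle.
Each half-chord = r sin(θ/2) = 8 sin(45°).
The full chord = 2 × 8 × sin(45°) = 8*sqrt(2).

8*sqrt(2)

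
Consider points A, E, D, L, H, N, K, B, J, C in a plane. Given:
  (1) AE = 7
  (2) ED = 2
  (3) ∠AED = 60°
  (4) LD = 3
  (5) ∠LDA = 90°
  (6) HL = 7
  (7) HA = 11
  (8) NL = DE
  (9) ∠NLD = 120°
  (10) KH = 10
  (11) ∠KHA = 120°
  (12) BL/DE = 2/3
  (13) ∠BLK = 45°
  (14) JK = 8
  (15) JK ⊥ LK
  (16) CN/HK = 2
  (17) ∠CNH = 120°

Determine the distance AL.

Step 1: By the law of cosines on triangle DEA: DA² = 2² + 7² − 2·2·7·cos(60°) = 39, so DA = √39.
Step 2: By the law of cosines on triangle ADL: AL² = √39² + 3² − 2·√39·3·cos(90°) = 48, so AL = 4·√3.

Therefore, the length of AL = 4·√3.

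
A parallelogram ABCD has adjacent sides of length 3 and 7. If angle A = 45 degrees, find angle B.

Opposite sides of a parallelogram are parallel, so consecutive angles form co-interior angles on a transversal.
Co-interior angles sum to 180°, giving angle B = 180 - 45 = 135 degrees.

135 degrees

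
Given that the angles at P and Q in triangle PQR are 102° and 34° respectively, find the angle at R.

Let angle R = x. Then 102 + 34 + x = 180.
x = 180 - 136 = 44 degrees.

44 degrees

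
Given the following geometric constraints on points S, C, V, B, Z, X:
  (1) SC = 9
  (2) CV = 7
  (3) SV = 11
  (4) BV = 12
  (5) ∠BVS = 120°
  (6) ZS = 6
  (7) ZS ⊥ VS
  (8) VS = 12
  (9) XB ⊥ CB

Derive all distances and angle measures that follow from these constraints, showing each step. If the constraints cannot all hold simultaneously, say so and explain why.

These constraints are not satisfiable: (3) SV = 11 and (8) VS = 12 assign two different lengths to the same segment. No planar figure meets all of them, so nothing further can be derived.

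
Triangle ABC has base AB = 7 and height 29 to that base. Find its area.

Area = (1/2) * base * height
Area = (1/2) * 7 * 29
Area = 203/2

203/2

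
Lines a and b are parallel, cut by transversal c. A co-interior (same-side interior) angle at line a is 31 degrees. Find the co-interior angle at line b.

Co-interior (same-side interior) angles are between the parallel lines on the same side of the transversal.
Unlike corresponding or alternate interior angles, they are supplementary rather than equal.
So the angle = 180 - 31 = 149 degrees.

149 degrees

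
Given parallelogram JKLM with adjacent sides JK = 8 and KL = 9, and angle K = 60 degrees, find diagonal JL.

The diagonal of a parallelogram can be found by treating two adjacent sides and the diagonal as a triangle.
Applying the law of cosines with sides 8, 9 and included angle 60°:
d^2 = 64 + 81 - 144*cos(60°) = 73
d = sqrt(73)

sqrt(73)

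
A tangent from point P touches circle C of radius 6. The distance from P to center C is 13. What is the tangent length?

Let T be the point of tangency. Then CT ⊥ PT (radius ⊥ tangent).
In right triangle CTP: CP² = CT² + PT²
13² = 6² + PT²
PT² = 133, PT = sqrt(133)

sqrt(133)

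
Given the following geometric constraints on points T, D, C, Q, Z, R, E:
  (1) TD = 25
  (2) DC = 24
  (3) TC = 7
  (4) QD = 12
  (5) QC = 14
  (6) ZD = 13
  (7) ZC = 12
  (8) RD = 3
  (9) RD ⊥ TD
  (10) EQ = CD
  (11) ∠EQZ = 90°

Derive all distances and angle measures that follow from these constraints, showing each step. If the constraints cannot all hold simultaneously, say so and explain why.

The constraints are consistent.

From the given relations:
  EQ = CD = 24

Step 1: From TD = 25, DR = 3, and ∠TDR = 90°, by the law of cosines:
  TR² = TD² + DR² - 2·TD·DR·cos(90°) = 625 + 9 - 0 = 634
  TR ≈ 25.18

Step 2: From TC = 7, TD = 25, CD = 24, by the inverse law of cosines:
  cos(∠CTD) = (TC² + TD² - CD²) / (2·TC·TD)
  ∠CTD = 73.74°

Step 3: From DC = 24, DQ = 12, CQ = 14, by the inverse law of cosines:
  cos(∠CDQ) = (DC² + DQ² - CQ²) / (2·DC·DQ)
  ∠CDQ = 24.53°

Step 4: From DC = 24, DT = 25, CT = 7, by the inverse law of cosines:
  cos(∠CDT) = (DC² + DT² - CT²) / (2·DC·DT)
  ∠CDT = 16.26°

Step 5: From DC = 24, DZ = 13, CZ = 12, by the inverse law of cosines:
  cos(∠CDZ) = (DC² + DZ² - CZ²) / (2·DC·DZ)
  ∠CDZ = 15.6°

Step 6: From CD = 24, CQ = 14, DQ = 12, by the inverse law of cosines:
  cos(∠DCQ) = (CD² + CQ² - DQ²) / (2·CD·CQ)
  ∠DCQ = 20.85°

Step 7: From CD = 24, CT = 7, DT = 25, by the inverse law of cosines:
  cos(∠DCT) = (CD² + CT² - DT²) / (2·CD·CT)
  ∠DCT = 90°

Step 8: From CD = 24, CZ = 12, DZ = 13, by the inverse law of cosines:
  cos(∠DCZ) = (CD² + CZ² - DZ²) / (2·CD·CZ)
  ∠DCZ = 16.94°

Step 9: From QC = 14, QD = 12, CD = 24, by the inverse law of cosines:
  cos(∠CQD) = (QC² + QD² - CD²) / (2·QC·QD)
  ∠CQD = 134.62°

Step 10: From ZC = 12, ZD = 13, CD = 24, by the inverse law of cosines:
  cos(∠CZD) = (ZC² + ZD² - CD²) / (2·ZC·ZD)
  ∠CZD = 147.45°

Step 11: From TD = 25, TR = 25.18, DR = 3, by the inverse law of cosines:
  cos(∠DTR) = (TD² + TR² - DR²) / (2·TD·TR)
  ∠DTR = 6.84°

Step 12: From RD = 3, RT = 25.18, DT = 25, by the inverse law of cosines:
  cos(∠DRT) = (RD² + RT² - DT²) / (2·RD·RT)
  ∠DRT = 83.16°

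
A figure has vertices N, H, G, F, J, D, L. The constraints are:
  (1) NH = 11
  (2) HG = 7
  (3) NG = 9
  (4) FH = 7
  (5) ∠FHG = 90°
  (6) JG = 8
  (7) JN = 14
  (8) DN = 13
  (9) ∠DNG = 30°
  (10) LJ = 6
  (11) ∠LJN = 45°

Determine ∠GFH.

Step 1: By the law of cosines on triangle FHG: FG² = 7² + 7² − 2·7·7·cos(90°) = 98, so FG = 7·√2.
Step 2: By the inverse law of cosines on triangle GFH: cos(∠GFH) = ((7·√2)² + 7² − 7²) / (2·7·√2·7) = 98/138.59 = 0.7071, so ∠GFH = 45°.

Therefore, the measure of angle ∠GFH = 45°.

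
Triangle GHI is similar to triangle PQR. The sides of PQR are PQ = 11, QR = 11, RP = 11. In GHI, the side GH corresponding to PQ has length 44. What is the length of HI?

k = 44/11 = 4. HI = 4 * 11 = 44.

44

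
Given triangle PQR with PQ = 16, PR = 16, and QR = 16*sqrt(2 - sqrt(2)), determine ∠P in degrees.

cos(P) = (16² + 16² - (16*sqrt(2 - sqrt(2)))²) / (2 × 16 × 16) = sqrt(2)/2, so P = arccos(sqrt(2)/2) = 45°.

45°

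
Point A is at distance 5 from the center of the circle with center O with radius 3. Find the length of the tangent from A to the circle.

tangent = √(d² - r²) = √(5² - 3²) = √(25 - 9) = √16 = 4

4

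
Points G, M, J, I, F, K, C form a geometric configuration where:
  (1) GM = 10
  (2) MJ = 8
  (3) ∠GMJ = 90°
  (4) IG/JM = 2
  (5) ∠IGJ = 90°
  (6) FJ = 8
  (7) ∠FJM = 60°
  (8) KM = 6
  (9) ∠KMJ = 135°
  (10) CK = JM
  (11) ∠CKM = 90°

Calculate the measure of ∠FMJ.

Step 1: By the law of cosines on triangle MJF: MF² = 8² + 8² − 2·8·8·cos(60°) = 64, so MF = 8.
Step 2: By the inverse law of cosines on triangle FMJ: cos(∠FMJ) = (8² + 8² − 8²) / (2·8·8) = 64/128 = 0.5, so ∠FMJ = 60°.

Therefore, the measure of angle ∠FMJ = 60°.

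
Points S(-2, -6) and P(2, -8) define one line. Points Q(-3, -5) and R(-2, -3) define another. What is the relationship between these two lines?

Slope of line 1: m1 = (-8 - -6)/(2 - -2) = -2/4 = -1/2
Slope of line 2: m2 = (-3 - -5)/(-2 - -3) = 2/1 = 2
m1 * m2 = (-1/2) * (2) = -1 = -1, so the lines are perpendicular.

Perpendicular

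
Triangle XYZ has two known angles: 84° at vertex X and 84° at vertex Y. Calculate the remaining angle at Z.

The interior angles sum to 180°: angle Z = 180 - 84 - 84 = 12°.
The triangle is acute (angles 84°, 84°, 12°).

12 degrees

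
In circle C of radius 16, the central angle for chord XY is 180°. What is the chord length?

Chord length = 2r sin(θ/2)
= 2 × 16 × sin(180°/2)
= 2 × 16 × sin(90°)
= 32

32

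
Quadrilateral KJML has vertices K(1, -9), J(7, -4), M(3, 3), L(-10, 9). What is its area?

Using the Shoelace formula for a quadrilateral (vertices in order):
Area = (1/2)|sum of (x_i * y_(i+1) - x_(i+1) * y_i)|
Terms: (1*-4 - 7*-9) = 59, (7*3 - 3*-4) = 33, (3*9 - -10*3) = 57, (-10*-9 - 1*9) = 81
Sum = 230
Area = (1/2)(230) = 115

115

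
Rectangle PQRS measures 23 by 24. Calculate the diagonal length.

d = sqrt(23^2 + 24^2) = sqrt(1105)

sqrt(1105)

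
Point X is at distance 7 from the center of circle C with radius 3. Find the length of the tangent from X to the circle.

Let T be the point of tangency. Then CT ⊥ XT (radius ⊥ tangent).
In right triangle CTX: CX² = CT² + XT²
7² = 3² + XT²
XT² = 40, XT = 2*sqrt(10)

2*sqrt(10)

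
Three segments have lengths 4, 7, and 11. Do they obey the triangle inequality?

Check the triangle inequality: 4 + 7 = 11 ≤ 11.
Since the sum of two sides does not exceed the third, no triangle can be formed.

No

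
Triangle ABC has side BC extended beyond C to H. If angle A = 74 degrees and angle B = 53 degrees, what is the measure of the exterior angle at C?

Exterior angle = 74 + 53 = 127 degrees (exterior angle theorem).

127 degrees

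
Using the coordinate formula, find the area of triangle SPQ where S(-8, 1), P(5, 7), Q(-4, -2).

Shoelace: Area = (1/2)|-8(7--2) + 5(-2-1) + -4(1-7)| = (1/2)(63) = 63/2

63/2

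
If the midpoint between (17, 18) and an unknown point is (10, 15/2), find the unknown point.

Using the midpoint formula: M = ((x1 + x2)/2, (y1 + y2)/2)
We know M = (10, 15/2) and J = (17, 18)
For x: 10 = (17 + x2)/2, so x2 = 2*10 - 17 = 3
For y: 15/2 = (18 + y2)/2, so y2 = 2*15/2 - 18 = -3
L = (3, -3)

(3, -3)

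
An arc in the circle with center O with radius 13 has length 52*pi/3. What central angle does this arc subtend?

Arc length L = 2πr × θ/360, so θ = 360L / (2πr).
θ = 360 × 52*pi/3 / (2π × 13)
θ = 240°
θ = 240°

240°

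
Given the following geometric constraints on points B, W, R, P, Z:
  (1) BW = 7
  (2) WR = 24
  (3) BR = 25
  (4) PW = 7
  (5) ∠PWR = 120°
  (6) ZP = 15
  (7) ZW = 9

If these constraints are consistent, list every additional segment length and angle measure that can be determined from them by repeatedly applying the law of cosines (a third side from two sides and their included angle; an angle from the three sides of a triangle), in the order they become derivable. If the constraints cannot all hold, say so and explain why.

The constraints are consistent. Derivable facts, in order:
After 1 step:
- RP ≈ 28.16
- ∠BRW = 16.26°
- ∠BWR = 90°
- ∠PWZ = 138.94°
- ∠PZW = 17.85°
- ∠RBW = 73.74°
- ∠WPZ = 23.21°
After 2 steps:
- ∠PRW = 12.43°
- ∠RPW = 47.57°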